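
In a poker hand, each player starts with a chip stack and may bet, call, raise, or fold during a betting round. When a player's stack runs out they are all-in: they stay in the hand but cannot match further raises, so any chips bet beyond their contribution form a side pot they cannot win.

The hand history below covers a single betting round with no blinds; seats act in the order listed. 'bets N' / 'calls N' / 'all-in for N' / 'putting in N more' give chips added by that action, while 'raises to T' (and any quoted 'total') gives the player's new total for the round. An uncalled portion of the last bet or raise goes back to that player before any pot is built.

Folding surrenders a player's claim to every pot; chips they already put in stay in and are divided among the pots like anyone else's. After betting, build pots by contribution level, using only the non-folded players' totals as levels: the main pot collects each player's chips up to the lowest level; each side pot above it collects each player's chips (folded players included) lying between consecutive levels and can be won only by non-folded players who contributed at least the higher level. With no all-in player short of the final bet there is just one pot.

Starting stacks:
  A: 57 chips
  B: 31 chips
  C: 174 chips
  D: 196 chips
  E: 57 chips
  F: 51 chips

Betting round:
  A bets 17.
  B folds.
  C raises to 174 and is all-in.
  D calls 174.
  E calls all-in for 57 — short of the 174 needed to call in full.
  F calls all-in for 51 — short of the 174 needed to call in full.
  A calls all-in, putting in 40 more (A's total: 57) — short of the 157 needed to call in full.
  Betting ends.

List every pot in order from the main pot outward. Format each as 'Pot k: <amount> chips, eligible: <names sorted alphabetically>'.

Contributions: A=57, C=174, D=174, E=57, F=51
Folded: B
Pot levels (distinct totals of non-folded players): 51, 57, 174
Layer 1-51: 51 each from A, C, D, E, F = 51*5 = 255 chips; eligible A, C, D, E, F
Layer 52-57: 6 each from A, C, D, E = 6*4 = 24 chips; eligible A, C, D, E
Layer 58-174: 117 each from C, D = 117*2 = 234 chips; eligible C, D

Pot 1: 255 chips, eligible: A, C, D, E, F
Pot 2: 24 chips, eligible: A, C, D, E
Pot 3: 234 chips, eligible: C, D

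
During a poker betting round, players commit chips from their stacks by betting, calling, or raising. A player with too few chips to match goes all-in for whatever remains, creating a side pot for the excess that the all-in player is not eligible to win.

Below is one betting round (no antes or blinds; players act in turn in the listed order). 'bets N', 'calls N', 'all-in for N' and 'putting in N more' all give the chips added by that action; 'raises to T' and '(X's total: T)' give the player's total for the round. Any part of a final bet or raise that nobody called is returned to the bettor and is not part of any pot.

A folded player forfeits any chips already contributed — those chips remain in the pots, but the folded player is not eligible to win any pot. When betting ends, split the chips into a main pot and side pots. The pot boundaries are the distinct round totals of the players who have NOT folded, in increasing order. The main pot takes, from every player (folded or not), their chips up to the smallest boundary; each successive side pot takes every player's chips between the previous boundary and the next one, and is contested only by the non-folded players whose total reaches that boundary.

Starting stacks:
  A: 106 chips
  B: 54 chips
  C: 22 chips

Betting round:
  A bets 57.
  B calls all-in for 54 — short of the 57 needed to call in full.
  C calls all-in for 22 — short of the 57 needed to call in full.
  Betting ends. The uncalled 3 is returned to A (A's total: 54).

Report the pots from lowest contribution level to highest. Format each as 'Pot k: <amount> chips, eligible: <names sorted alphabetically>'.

Contributions (after 3 returned to A): A=54, B=54, C=22
Pot levels (distinct totals of non-folded players): 22, 54
Layer 1-22: 22 each from A, B, C = 22*3 = 66 chips; eligible A, B, C
Layer 23-54: 32 each from A, B = 32*2 = 64 chips; eligible A, B

Pot 1: 66 chips, eligible: A, B, C
Pot 2: 64 chips, eligible: A, B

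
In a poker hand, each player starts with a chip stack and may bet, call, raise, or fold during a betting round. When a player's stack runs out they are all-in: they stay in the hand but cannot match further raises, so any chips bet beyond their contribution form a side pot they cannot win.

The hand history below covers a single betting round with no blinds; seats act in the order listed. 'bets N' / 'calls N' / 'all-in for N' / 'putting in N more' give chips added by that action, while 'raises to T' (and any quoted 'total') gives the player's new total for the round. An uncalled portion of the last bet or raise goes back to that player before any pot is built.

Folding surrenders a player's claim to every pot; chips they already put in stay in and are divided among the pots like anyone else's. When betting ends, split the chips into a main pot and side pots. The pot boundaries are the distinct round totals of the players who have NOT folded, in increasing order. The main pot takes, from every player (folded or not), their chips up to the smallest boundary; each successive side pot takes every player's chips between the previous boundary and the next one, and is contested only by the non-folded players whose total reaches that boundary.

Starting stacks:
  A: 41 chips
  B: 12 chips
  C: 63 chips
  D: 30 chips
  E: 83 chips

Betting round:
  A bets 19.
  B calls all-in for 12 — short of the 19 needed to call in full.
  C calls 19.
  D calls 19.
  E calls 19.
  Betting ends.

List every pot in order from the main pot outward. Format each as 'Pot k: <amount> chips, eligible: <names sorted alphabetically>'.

Contributions: A=19, B=12, C=19, D=19, E=19
Pot levels (distinct totals of non-folded players): 12, 19
Layer 1-12: 12 each from A, B, C, D, E = 12*5 = 60 chips; eligible A, B, C, D, E
Layer 13-19: 7 each from A, C, D, E = 7*4 = 28 chips; eligible A, C, D, E

Pot 1: 60 chips, eligible: A, B, C, D, E
Pot 2: 28 chips, eligible: A, C, D, E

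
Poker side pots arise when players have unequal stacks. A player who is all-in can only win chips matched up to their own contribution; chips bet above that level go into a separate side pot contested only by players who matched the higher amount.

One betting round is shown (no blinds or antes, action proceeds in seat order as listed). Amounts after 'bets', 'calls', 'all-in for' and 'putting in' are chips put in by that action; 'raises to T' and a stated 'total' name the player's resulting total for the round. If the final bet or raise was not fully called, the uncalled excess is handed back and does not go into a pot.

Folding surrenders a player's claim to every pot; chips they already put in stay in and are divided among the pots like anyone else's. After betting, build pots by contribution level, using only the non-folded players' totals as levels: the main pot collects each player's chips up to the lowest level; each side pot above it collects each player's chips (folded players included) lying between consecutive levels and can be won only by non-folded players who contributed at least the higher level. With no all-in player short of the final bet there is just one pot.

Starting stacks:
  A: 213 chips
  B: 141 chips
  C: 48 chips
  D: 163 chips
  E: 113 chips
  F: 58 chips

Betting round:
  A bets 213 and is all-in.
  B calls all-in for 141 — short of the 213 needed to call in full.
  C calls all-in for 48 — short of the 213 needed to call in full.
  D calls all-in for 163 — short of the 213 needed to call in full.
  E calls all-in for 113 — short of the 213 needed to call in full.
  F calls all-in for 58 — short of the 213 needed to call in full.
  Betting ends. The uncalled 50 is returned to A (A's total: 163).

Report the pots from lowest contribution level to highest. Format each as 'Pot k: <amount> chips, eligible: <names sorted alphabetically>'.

Contributions (after 50 returned to A): A=163, B=141, C=48, D=163, E=113, F=58
Pot levels (distinct totals of non-folded players): 48, 58, 113, 141, 163
Layer 1-48: 48 each from A, B, C, D, E, F = 48*6 = 288 chips; eligible A, B, C, D, E, F
Layer 49-58: 10 each from A, B, D, E, F = 10*5 = 50 chips; eligible A, B, D, E, F
Layer 59-113: 55 each from A, B, D, E = 55*4 = 220 chips; eligible A, B, D, E
Layer 114-141: 28 each from A, B, D = 28*3 = 84 chips; eligible A, B, D
Layer 142-163: 22 each from A, D = 22*2 = 44 chips; eligible A, D

Pot 1: 288 chips, eligible: A, B, C, D, E, F
Pot 2: 50 chips, eligible: A, B, D, E, F
Pot 3: 220 chips, eligible: A, B, D, E
Pot 4: 84 chips, eligible: A, B, D
Pot 5: 44 chips, eligible: A, D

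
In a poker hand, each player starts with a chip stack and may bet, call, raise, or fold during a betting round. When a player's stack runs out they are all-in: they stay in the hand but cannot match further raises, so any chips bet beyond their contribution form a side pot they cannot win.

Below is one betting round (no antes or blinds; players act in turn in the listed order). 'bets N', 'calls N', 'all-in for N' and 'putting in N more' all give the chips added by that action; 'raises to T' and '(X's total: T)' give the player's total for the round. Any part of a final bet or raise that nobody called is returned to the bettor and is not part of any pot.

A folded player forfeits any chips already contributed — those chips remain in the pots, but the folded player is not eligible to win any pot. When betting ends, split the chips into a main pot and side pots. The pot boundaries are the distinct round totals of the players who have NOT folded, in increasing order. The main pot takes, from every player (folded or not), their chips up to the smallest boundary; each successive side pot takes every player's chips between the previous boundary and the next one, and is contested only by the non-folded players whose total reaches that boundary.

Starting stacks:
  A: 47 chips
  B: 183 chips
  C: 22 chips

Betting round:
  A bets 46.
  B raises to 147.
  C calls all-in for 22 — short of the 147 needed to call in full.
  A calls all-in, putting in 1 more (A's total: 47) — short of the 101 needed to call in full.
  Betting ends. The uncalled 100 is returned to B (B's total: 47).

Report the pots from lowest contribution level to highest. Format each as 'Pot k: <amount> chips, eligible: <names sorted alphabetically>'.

Contributions (after 100 returned to B): A=47, B=47, C=22
Pot levels (distinct totals of non-folded players): 22, 47
Layer 1-22: 22 each from A, B, C = 22*3 = 66 chips; eligible A, B, C
Layer 23-47: 25 each from A, B = 25*2 = 50 chips; eligible A, B

Pot 1: 66 chips, eligible: A, B, C
Pot 2: 50 chips, eligible: A, B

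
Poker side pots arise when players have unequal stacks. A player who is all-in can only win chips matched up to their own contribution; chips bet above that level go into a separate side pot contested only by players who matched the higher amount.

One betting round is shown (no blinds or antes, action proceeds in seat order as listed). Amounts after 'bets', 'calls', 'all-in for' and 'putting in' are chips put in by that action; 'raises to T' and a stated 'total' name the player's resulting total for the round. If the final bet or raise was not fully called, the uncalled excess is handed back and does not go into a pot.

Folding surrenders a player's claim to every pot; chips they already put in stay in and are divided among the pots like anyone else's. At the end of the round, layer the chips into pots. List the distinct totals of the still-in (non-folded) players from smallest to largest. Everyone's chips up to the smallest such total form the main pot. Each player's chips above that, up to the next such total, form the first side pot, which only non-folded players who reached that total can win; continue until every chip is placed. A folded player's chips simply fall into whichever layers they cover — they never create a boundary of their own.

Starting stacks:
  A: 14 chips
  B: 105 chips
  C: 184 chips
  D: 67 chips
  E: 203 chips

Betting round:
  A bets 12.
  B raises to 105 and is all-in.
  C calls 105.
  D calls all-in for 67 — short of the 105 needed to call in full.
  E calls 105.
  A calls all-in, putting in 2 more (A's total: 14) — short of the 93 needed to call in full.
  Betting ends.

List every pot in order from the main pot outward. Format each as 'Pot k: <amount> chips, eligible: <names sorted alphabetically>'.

Pot 1: 70 chips, eligible: A, B, C, D, E
Pot 2: 212 chips, eligible: B, C, D, E
Pot 3: 114 chips, eligible: B, C, E

Derivation:
Contributions: A=14, B=105, C=105, D=67, E=105
Pot levels (distinct totals of non-folded players): 14, 67, 105
Layer 1-14: 14 each from A, B, C, D, E = 14*5 = 70 chips; eligible A, B, C, D, E
Layer 15-67: 53 each from B, C, D, E = 53*4 = 212 chips; eligible B, C, D, E
Layer 68-105: 38 each from B, C, E = 38*3 = 114 chips; eligible B, C, E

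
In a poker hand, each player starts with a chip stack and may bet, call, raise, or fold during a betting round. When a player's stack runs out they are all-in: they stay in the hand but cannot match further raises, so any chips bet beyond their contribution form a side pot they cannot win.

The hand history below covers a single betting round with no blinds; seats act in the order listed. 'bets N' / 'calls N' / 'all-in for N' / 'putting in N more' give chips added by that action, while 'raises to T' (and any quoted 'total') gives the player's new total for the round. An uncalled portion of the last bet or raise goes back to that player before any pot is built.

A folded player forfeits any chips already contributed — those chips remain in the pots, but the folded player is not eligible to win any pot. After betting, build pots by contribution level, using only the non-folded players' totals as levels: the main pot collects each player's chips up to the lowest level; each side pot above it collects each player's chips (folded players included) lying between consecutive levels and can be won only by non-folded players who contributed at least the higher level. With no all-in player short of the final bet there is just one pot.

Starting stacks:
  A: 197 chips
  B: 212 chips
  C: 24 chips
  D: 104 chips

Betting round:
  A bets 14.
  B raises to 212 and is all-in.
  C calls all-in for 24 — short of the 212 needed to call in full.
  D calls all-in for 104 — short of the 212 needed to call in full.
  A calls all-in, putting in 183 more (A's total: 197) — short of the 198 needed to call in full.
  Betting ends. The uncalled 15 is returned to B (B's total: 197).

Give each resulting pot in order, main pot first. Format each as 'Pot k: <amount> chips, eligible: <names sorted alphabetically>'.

Pot 1: 96 chips, eligible: A, B, C, D
Pot 2: 240 chips, eligible: A, B, D
Pot 3: 186 chips, eligible: A, B

Derivation:
Contributions (after 15 returned to B): A=197, B=197, C=24, D=104
Pot levels (distinct totals of non-folded players): 24, 104, 197
Layer 1-24: 24 each from A, B, C, D = 24*4 = 96 chips; eligible A, B, C, D
Layer 25-104: 80 each from A, B, D = 80*3 = 240 chips; eligible A, B, D
Layer 105-197: 93 each from A, B = 93*2 = 186 chips; eligible A, B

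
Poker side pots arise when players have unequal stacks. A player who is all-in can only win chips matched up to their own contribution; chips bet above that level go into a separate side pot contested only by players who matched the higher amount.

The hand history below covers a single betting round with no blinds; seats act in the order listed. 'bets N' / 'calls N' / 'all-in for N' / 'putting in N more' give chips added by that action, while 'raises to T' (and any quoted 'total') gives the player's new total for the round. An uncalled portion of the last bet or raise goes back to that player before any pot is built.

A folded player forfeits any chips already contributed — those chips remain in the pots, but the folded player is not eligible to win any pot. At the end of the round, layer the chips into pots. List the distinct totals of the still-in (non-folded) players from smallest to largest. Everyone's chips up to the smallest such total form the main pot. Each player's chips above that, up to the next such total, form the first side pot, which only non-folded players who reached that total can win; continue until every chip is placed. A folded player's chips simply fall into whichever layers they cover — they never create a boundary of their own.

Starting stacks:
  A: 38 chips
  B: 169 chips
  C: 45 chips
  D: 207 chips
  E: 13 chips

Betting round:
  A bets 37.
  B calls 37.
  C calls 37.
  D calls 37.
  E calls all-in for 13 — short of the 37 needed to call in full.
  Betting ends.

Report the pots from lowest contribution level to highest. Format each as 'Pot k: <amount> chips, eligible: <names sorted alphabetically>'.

Contributions: A=37, B=37, C=37, D=37, E=13
Pot levels (distinct totals of non-folded players): 13, 37
Layer 1-13: 13 each from A, B, C, D, E = 13*5 = 65 chips; eligible A, B, C, D, E
Layer 14-37: 24 each from A, B, C, D = 24*4 = 96 chips; eligible A, B, C, D

Pot 1: 65 chips, eligible: A, B, C, D, E
Pot 2: 96 chips, eligible: A, B, C, D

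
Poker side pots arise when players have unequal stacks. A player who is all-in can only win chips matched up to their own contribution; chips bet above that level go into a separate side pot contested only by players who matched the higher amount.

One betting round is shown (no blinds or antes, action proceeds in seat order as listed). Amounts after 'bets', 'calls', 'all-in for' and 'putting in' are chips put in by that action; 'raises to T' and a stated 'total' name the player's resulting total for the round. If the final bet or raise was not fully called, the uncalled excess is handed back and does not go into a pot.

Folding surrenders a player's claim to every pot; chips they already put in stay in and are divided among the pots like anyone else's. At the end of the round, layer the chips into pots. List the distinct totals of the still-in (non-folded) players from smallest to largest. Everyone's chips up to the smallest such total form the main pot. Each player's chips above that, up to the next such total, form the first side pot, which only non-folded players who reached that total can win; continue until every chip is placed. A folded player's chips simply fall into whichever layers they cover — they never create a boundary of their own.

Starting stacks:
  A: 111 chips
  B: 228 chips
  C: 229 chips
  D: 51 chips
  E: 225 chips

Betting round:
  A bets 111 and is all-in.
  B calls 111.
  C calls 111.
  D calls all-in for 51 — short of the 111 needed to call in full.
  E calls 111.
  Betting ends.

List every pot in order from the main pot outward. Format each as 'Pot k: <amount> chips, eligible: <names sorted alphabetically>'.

Pot 1: 255 chips, eligible: A, B, C, D, E
Pot 2: 240 chips, eligible: A, B, C, E

Derivation:
Contributions: A=111, B=111, C=111, D=51, E=111
Pot levels (distinct totals of non-folded players): 51, 111
Layer 1-51: 51 each from A, B, C, D, E = 51*5 = 255 chips; eligible A, B, C, D, E
Layer 52-111: 60 each from A, B, C, E = 60*4 = 240 chips; eligible A, B, C, E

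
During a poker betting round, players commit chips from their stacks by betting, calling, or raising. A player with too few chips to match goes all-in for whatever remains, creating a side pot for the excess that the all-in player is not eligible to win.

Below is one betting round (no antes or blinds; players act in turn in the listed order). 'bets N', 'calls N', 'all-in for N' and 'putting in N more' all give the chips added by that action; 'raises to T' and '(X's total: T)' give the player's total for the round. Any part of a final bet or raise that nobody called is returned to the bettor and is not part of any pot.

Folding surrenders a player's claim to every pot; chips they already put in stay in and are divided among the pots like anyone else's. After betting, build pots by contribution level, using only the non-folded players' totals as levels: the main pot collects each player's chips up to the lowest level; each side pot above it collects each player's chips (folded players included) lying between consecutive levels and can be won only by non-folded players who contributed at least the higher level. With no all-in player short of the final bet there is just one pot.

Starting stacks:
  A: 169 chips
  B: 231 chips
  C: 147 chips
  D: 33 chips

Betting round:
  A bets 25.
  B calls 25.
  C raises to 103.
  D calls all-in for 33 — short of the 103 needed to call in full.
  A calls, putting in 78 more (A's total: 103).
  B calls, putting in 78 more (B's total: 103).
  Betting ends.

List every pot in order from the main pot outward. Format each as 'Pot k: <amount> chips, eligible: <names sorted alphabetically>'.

Contributions: A=103, B=103, C=103, D=33
Pot levels (distinct totals of non-folded players): 33, 103
Layer 1-33: 33 each from A, B, C, D = 33*4 = 132 chips; eligible A, B, C, D
Layer 34-103: 70 each from A, B, C = 70*3 = 210 chips; eligible A, B, C

Pot 1: 132 chips, eligible: A, B, C, D
Pot 2: 210 chips, eligible: A, B, C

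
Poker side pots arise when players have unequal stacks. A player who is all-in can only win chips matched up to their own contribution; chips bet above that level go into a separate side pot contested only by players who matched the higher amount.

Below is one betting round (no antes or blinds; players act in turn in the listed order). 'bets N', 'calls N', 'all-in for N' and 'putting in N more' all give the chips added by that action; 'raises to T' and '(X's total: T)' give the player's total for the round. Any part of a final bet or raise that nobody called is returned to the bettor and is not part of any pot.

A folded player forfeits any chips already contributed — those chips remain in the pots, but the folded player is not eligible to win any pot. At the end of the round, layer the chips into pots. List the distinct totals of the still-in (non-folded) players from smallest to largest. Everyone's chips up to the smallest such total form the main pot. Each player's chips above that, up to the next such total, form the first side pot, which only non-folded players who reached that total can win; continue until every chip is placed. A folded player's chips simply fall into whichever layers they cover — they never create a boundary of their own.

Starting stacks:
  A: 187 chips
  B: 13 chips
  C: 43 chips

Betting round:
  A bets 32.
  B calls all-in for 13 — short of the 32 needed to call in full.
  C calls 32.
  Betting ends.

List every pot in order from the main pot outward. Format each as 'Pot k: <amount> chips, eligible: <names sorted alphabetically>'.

Pot 1: 39 chips, eligible: A, B, C
Pot 2: 38 chips, eligible: A, C

Derivation:
Contributions: A=32, B=13, C=32
Pot levels (distinct totals of non-folded players): 13, 32
Layer 1-13: 13 each from A, B, C = 13*3 = 39 chips; eligible A, B, C
Layer 14-32: 19 each from A, C = 19*2 = 38 chips; eligible A, C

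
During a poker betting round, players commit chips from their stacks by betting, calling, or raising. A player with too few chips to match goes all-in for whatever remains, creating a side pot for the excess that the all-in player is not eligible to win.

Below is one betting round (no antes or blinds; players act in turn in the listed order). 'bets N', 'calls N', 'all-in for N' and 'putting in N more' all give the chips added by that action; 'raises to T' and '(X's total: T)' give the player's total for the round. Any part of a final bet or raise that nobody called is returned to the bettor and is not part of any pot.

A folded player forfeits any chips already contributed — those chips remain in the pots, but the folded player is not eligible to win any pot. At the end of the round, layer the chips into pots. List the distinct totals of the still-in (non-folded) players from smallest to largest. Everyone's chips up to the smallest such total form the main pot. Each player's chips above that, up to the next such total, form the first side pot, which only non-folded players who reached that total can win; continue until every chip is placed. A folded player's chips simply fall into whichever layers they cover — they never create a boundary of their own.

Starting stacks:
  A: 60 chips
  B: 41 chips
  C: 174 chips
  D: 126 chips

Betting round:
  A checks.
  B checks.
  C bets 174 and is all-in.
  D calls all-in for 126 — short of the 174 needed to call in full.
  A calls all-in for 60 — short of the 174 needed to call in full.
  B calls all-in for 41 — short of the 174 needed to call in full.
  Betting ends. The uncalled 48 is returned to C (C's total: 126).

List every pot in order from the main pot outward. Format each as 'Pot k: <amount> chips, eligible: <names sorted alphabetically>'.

Pot 1: 164 chips, eligible: A, B, C, D
Pot 2: 57 chips, eligible: A, C, D
Pot 3: 132 chips, eligible: C, D

Derivation:
Contributions (after 48 returned to C): A=60, B=41, C=126, D=126
Pot levels (distinct totals of non-folded players): 41, 60, 126
Layer 1-41: 41 each from A, B, C, D = 41*4 = 164 chips; eligible A, B, C, D
Layer 42-60: 19 each from A, C, D = 19*3 = 57 chips; eligible A, C, D
Layer 61-126: 66 each from C, D = 66*2 = 132 chips; eligible C, D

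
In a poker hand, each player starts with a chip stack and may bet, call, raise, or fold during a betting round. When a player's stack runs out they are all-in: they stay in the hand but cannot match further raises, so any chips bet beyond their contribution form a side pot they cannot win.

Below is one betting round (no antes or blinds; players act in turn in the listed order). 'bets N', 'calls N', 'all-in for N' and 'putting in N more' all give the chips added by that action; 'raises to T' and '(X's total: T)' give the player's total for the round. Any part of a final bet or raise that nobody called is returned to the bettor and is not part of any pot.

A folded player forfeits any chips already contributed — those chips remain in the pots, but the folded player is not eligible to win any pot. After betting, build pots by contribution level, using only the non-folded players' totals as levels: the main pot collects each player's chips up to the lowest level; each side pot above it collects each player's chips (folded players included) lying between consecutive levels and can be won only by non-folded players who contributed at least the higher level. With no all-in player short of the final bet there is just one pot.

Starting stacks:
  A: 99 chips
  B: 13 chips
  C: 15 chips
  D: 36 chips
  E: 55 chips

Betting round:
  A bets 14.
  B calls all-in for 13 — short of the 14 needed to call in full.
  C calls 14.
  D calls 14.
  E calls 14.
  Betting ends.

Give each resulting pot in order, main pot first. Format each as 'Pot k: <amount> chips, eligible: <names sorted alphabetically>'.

Contributions: A=14, B=13, C=14, D=14, E=14
Pot levels (distinct totals of non-folded players): 13, 14
Layer 1-13: 13 each from A, B, C, D, E = 13*5 = 65 chips; eligible A, B, C, D, E
Layer 14-14: 1 each from A, C, D, E = 1*4 = 4 chips; eligible A, C, D, E

Pot 1: 65 chips, eligible: A, B, C, D, E
Pot 2: 4 chips, eligible: A, C, D, E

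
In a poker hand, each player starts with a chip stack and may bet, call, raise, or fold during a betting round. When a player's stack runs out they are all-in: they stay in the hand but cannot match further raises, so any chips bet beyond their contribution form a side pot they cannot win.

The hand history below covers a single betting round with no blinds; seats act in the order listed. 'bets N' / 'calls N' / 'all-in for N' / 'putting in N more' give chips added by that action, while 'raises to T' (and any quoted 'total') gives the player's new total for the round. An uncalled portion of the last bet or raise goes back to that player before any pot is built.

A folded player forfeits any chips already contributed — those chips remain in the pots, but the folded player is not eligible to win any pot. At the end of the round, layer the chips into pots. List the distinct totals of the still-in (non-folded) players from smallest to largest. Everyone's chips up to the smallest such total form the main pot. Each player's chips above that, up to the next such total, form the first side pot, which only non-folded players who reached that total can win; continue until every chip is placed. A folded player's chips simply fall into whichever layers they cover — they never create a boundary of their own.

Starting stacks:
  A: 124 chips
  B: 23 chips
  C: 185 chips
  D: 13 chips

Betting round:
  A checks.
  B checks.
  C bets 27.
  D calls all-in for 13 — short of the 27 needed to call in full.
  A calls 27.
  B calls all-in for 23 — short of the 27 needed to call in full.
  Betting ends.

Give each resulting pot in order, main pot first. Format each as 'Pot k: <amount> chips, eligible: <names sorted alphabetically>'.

Contributions: A=27, B=23, C=27, D=13
Pot levels (distinct totals of non-folded players): 13, 23, 27
Layer 1-13: 13 each from A, B, C, D = 13*4 = 52 chips; eligible A, B, C, D
Layer 14-23: 10 each from A, B, C = 10*3 = 30 chips; eligible A, B, C
Layer 24-27: 4 each from A, C = 4*2 = 8 chips; eligible A, C

Pot 1: 52 chips, eligible: A, B, C, D
Pot 2: 30 chips, eligible: A, B, C
Pot 3: 8 chips, eligible: A, C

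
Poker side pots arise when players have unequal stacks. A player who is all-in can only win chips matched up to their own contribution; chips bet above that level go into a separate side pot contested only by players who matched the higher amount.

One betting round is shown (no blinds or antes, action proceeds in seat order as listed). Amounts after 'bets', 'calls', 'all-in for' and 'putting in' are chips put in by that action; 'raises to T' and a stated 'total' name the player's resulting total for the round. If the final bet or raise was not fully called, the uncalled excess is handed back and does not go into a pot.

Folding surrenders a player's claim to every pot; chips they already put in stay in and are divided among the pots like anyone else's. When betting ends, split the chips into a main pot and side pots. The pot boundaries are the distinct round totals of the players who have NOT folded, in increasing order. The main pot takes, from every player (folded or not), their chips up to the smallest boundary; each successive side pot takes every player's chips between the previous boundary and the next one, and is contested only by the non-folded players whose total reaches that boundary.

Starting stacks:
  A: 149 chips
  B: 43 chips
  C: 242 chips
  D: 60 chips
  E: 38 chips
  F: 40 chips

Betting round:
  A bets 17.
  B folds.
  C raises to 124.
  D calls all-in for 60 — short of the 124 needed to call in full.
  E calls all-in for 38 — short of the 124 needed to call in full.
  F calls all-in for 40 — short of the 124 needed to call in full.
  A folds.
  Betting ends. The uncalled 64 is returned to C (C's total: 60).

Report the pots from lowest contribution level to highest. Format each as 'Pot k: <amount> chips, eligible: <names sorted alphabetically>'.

Pot 1: 169 chips, eligible: C, D, E, F
Pot 2: 6 chips, eligible: C, D, F
Pot 3: 40 chips, eligible: C, D

Derivation:
Contributions (after 64 returned to C): A=17, C=60, D=60, E=38, F=40
Folded: A, B
Pot levels (distinct totals of non-folded players): 38, 40, 60
Layer 1-38: A 17 + C 38 + D 38 + E 38 + F 38 = 169 chips; eligible C, D, E, F
Layer 39-40: 2 each from C, D, F = 2*3 = 6 chips; eligible C, D, F
Layer 41-60: 20 each from C, D = 20*2 = 40 chips; eligible C, D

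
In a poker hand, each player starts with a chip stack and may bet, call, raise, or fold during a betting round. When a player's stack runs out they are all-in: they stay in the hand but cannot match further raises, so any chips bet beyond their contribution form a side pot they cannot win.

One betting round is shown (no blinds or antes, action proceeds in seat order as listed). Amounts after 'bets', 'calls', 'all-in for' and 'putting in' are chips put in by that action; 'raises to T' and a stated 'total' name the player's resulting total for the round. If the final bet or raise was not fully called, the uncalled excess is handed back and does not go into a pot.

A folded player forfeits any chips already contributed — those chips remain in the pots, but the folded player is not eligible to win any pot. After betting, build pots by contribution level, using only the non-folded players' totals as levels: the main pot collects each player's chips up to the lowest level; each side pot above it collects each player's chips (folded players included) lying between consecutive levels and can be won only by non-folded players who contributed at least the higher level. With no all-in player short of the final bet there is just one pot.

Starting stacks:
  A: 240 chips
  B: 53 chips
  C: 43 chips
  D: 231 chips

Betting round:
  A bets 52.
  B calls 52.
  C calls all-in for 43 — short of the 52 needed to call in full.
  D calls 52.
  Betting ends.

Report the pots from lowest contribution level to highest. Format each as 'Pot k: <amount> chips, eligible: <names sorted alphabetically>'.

Pot 1: 172 chips, eligible: A, B, C, D
Pot 2: 27 chips, eligible: A, B, D

Derivation:
Contributions: A=52, B=52, C=43, D=52
Pot levels (distinct totals of non-folded players): 43, 52
Layer 1-43: 43 each from A, B, C, D = 43*4 = 172 chips; eligible A, B, C, D
Layer 44-52: 9 each from A, B, D = 9*3 = 27 chips; eligible A, B, D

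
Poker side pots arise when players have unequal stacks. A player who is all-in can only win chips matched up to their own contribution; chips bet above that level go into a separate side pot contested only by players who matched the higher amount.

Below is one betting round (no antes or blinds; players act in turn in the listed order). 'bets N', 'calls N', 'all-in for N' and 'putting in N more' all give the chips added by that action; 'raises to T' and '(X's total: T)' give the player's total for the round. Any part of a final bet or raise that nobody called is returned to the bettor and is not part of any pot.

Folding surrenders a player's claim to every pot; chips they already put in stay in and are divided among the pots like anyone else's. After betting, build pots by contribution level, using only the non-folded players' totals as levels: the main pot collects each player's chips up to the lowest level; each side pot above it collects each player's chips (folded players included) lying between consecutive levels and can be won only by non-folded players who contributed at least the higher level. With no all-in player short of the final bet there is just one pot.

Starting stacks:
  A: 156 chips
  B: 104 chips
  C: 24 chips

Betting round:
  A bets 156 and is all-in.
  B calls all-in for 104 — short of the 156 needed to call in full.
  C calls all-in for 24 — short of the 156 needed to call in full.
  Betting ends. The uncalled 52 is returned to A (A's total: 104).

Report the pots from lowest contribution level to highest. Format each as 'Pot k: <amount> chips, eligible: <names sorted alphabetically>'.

Pot 1: 72 chips, eligible: A, B, C
Pot 2: 160 chips, eligible: A, B

Derivation:
Contributions (after 52 returned to A): A=104, B=104, C=24
Pot levels (distinct totals of non-folded players): 24, 104
Layer 1-24: 24 each from A, B, C = 24*3 = 72 chips; eligible A, B, C
Layer 25-104: 80 each from A, B = 80*2 = 160 chips; eligible A, B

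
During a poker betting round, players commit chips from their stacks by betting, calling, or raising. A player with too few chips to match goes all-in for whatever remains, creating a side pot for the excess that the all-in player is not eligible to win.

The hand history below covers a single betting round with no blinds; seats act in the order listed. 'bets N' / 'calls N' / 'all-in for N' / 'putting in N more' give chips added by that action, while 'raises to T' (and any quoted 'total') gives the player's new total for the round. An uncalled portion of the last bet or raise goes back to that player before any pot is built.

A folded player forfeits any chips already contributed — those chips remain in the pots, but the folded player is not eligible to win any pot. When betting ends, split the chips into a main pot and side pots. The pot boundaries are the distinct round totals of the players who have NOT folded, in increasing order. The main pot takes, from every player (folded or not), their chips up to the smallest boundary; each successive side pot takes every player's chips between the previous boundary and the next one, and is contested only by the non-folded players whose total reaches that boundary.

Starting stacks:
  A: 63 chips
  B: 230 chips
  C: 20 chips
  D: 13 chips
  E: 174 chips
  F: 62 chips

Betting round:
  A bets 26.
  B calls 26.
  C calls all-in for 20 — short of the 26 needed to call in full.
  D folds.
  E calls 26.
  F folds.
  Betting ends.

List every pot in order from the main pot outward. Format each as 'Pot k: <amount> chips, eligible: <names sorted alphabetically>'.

Pot 1: 80 chips, eligible: A, B, C, E
Pot 2: 18 chips, eligible: A, B, E

Derivation:
Contributions: A=26, B=26, C=20, E=26
Folded: D, F
Pot levels (distinct totals of non-folded players): 20, 26
Layer 1-20: 20 each from A, B, C, E = 20*4 = 80 chips; eligible A, B, C, E
Layer 21-26: 6 each from A, B, E = 6*3 = 18 chips; eligible A, B, E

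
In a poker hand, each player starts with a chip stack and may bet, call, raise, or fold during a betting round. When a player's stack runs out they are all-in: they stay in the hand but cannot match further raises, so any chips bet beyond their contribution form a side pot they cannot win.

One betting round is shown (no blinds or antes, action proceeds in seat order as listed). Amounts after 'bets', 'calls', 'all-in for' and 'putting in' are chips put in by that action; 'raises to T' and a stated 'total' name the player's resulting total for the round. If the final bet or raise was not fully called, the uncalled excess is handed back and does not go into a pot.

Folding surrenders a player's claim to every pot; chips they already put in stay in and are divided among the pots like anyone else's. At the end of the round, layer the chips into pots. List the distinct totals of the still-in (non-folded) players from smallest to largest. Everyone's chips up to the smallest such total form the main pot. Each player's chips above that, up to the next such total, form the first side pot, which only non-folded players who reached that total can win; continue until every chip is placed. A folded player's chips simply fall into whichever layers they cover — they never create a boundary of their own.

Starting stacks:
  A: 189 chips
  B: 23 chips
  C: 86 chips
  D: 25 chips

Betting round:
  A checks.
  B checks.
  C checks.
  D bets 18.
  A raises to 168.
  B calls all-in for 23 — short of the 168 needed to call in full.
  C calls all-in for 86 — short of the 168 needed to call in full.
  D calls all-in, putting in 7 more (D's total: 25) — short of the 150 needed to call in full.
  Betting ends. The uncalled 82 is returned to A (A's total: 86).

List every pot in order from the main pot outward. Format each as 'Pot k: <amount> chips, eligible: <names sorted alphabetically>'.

Contributions (after 82 returned to A): A=86, B=23, C=86, D=25
Pot levels (distinct totals of non-folded players): 23, 25, 86
Layer 1-23: 23 each from A, B, C, D = 23*4 = 92 chips; eligible A, B, C, D
Layer 24-25: 2 each from A, C, D = 2*3 = 6 chips; eligible A, C, D
Layer 26-86: 61 each from A, C = 61*2 = 122 chips; eligible A, C

Pot 1: 92 chips, eligible: A, B, C, D
Pot 2: 6 chips, eligible: A, C, D
Pot 3: 122 chips, eligible: A, C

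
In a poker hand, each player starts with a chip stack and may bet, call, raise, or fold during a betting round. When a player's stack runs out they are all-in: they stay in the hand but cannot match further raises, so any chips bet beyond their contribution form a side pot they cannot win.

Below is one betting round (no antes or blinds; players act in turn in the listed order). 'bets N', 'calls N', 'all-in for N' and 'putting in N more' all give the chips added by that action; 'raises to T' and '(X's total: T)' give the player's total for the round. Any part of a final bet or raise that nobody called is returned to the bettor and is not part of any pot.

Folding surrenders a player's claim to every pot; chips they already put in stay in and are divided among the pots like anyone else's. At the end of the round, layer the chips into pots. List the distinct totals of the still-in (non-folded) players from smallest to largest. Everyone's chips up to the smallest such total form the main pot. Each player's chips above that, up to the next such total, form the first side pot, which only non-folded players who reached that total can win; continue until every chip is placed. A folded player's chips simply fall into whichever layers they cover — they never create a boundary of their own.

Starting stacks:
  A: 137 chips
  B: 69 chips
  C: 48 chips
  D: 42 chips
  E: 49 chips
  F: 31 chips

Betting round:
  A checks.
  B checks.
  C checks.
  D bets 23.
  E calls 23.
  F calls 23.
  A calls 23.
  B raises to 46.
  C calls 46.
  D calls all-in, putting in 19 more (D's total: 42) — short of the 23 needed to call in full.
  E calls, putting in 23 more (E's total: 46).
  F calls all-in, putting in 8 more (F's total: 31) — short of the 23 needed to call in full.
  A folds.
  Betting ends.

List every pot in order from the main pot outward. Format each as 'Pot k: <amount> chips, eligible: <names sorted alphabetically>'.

Contributions: A=23, B=46, C=46, D=42, E=46, F=31
Folded: A
Pot levels (distinct totals of non-folded players): 31, 42, 46
Layer 1-31: A 23 + B 31 + C 31 + D 31 + E 31 + F 31 = 178 chips; eligible B, C, D, E, F
Layer 32-42: 11 each from B, C, D, E = 11*4 = 44 chips; eligible B, C, D, E
Layer 43-46: 4 each from B, C, E = 4*3 = 12 chips; eligible B, C, E

Pot 1: 178 chips, eligible: B, C, D, E, F
Pot 2: 44 chips, eligible: B, C, D, E
Pot 3: 12 chips, eligible: B, C, E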